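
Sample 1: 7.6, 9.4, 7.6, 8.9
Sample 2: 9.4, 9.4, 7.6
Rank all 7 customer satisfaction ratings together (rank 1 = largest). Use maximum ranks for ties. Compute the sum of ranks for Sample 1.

Sorted (descending): 9.4, 9.4, 9.4, 8.9, 7.6, 7.6, 7.6
The 3 values of 9.4 occupy positions 1–3 → each gets rank 3.
The 3 values of 7.6 occupy positions 5–7 → each gets rank 7.
Sample 1 values → pooled ranks: 7.6→7, 9.4→3, 7.6→7, 8.9→4
Rank sum = 7 + 3 + 7 + 4 = 21

21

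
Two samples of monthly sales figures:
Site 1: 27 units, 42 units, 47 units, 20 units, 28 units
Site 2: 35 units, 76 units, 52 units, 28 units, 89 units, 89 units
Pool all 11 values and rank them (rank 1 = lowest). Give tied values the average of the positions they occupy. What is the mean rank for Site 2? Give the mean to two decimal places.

7.75

Sorted (ascending): 20, 27, 28, 28, 35, 42, 47, 52, 76, 89, 89
The 2 values of 28 occupy positions 3–4 → average rank (3+4)/2 = 3.5.
The 2 values of 89 occupy positions 10–11 → average rank (10+11)/2 = 10.5.
Site 2 values → pooled ranks: 35→5, 76→9, 52→8, 28→3.5, 89→10.5, 89→10.5
Mean rank = (5 + 9 + 8 + 3.5 + 10.5 + 10.5) / 6 = 7.75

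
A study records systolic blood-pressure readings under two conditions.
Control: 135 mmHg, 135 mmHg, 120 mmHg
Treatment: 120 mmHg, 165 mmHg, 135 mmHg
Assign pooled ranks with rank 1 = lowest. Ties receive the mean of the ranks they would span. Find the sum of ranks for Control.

9.5

Sorted (ascending): 120, 120, 135, 135, 135, 165
The 2 values of 120 occupy positions 1–2 → average rank (1+2)/2 = 1.5.
The 3 values of 135 occupy positions 3–5 → average rank 4.
Control values → pooled ranks: 135→4, 135→4, 120→1.5
Rank sum = 4 + 4 + 1.5 = 9.5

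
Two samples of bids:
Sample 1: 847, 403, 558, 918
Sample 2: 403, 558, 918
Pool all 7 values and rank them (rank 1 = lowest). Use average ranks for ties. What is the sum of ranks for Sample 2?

11.5

Sorted (ascending): 403, 403, 558, 558, 847, 918, 918
The 2 values of 403 occupy positions 1–2 → average rank (1+2)/2 = 1.5.
The 2 values of 558 occupy positions 3–4 → average rank (3+4)/2 = 3.5.
The 2 values of 918 occupy positions 6–7 → average rank (6+7)/2 = 6.5.
Sample 2 values → pooled ranks: 403→1.5, 558→3.5, 918→6.5
Rank sum = 1.5 + 3.5 + 6.5 = 11.5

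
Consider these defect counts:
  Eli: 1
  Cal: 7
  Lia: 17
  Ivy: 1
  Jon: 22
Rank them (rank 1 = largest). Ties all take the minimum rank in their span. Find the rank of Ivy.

Sorted (descending): 22, 17, 7, 1, 1
The 2 values of 1 occupy positions 4–5 → each gets rank 4.
Ivy has value 1 → rank 4.

4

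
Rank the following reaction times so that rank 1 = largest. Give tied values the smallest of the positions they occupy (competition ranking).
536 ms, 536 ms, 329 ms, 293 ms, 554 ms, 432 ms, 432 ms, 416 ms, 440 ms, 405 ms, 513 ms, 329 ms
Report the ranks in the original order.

Sorted (descending): 554, 536, 536, 513, 440, 432, 432, 416, 405, 329, 329, 293
The 2 values of 536 occupy positions 2–3 → each gets rank 2.
The 2 values of 432 occupy positions 6–7 → each gets rank 6.
The 2 values of 329 occupy positions 10–11 → each gets rank 10.

2, 2, 10, 12, 1, 6, 6, 8, 5, 9, 4, 10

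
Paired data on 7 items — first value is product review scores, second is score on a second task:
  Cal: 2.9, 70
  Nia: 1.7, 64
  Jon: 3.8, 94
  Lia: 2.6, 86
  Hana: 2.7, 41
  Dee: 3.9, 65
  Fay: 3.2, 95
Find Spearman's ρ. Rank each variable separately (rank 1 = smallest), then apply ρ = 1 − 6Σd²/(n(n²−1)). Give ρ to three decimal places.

Ranks of variable 1: 4, 1, 6, 2, 3, 7, 5
Ranks of variable 2: 4, 2, 6, 5, 1, 3, 7
d = r₁ − r₂: 0, -1, 0, -3, 2, 4, -2
d²: 0, 1, 0, 9, 4, 16, 4; Σd² = 34
ρ = 1 − 6·34/(7·48) = 1 − 204/336 = 0.393

0.393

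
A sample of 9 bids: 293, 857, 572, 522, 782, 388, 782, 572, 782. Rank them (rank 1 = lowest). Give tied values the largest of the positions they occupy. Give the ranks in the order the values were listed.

Sorted (ascending): 293, 388, 522, 572, 572, 782, 782, 782, 857
The 2 values of 572 occupy positions 4–5 → each gets rank 5.
The 3 values of 782 occupy positions 6–8 → each gets rank 8.

1, 9, 5, 3, 8, 2, 8, 5, 8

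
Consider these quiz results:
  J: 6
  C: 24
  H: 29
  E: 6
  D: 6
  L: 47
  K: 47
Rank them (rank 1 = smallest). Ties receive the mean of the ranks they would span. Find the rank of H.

Sorted (ascending): 6, 6, 6, 24, 29, 47, 47
The 3 values of 6 occupy positions 1–3 → average rank 2.
The 2 values of 47 occupy positions 6–7 → average rank (6+7)/2 = 6.5.
H has value 29 → rank 5.

5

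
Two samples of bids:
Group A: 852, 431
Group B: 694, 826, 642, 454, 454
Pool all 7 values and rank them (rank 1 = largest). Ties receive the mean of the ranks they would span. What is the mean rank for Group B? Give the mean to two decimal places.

Sorted (descending): 852, 826, 694, 642, 454, 454, 431
The 2 values of 454 occupy positions 5–6 → average rank (5+6)/2 = 5.5.
Group B values → pooled ranks: 694→3, 826→2, 642→4, 454→5.5, 454→5.5
Mean rank = (3 + 2 + 4 + 5.5 + 5.5) / 5 = 4.00

4.00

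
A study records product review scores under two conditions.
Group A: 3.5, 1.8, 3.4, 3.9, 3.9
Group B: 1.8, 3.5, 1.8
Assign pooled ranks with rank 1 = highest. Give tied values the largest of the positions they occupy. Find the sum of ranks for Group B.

Sorted (descending): 3.9, 3.9, 3.5, 3.5, 3.4, 1.8, 1.8, 1.8
The 2 values of 3.9 occupy positions 1–2 → each gets rank 2.
The 2 values of 3.5 occupy positions 3–4 → each gets rank 4.
The 3 values of 1.8 occupy positions 6–8 → each gets rank 8.
Group B values → pooled ranks: 1.8→8, 3.5→4, 1.8→8
Rank sum = 8 + 4 + 8 = 20

20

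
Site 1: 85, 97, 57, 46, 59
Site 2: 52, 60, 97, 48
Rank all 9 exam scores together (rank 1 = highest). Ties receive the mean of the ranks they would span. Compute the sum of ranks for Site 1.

24.5

Sorted (descending): 97, 97, 85, 60, 59, 57, 52, 48, 46
The 2 values of 97 occupy positions 1–2 → average rank (1+2)/2 = 1.5.
Site 1 values → pooled ranks: 85→3, 97→1.5, 57→6, 46→9, 59→5
Rank sum = 3 + 1.5 + 6 + 9 + 5 = 24.5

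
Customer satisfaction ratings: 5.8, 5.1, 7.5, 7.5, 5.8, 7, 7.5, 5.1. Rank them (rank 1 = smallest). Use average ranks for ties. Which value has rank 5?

7

Sorted (ascending): 5.1, 5.1, 5.8, 5.8, 7, 7.5, 7.5, 7.5
The 2 values of 5.1 occupy positions 1–2 → average rank (1+2)/2 = 1.5.
The 2 values of 5.8 occupy positions 3–4 → average rank (3+4)/2 = 3.5.
The 3 values of 7.5 occupy positions 6–8 → average rank 7.
Rank 5 → value 7.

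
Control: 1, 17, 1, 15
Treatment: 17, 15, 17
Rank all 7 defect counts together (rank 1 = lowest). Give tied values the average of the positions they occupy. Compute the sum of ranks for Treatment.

15.5

Sorted (ascending): 1, 1, 15, 15, 17, 17, 17
The 2 values of 1 occupy positions 1–2 → average rank (1+2)/2 = 1.5.
The 2 values of 15 occupy positions 3–4 → average rank (3+4)/2 = 3.5.
The 3 values of 17 occupy positions 5–7 → average rank 6.
Treatment values → pooled ranks: 17→6, 15→3.5, 17→6
Rank sum = 6 + 3.5 + 6 = 15.5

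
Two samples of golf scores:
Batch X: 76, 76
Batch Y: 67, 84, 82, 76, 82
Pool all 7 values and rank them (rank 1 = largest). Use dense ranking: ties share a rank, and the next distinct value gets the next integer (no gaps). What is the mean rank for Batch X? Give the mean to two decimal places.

Sorted (descending): 84, 82, 82, 76, 76, 76, 67
The 2 values of 82 share dense rank 2.
The 3 values of 76 share dense rank 3.
Remaining distinct values take the next consecutive integers.
Batch X values → pooled ranks: 76→3, 76→3
Mean rank = (3 + 3) / 2 = 3.00

3.00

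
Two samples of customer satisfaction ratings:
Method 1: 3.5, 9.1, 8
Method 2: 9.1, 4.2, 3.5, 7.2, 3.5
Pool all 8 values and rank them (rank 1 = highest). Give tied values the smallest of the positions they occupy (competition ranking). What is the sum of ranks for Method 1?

Sorted (descending): 9.1, 9.1, 8, 7.2, 4.2, 3.5, 3.5, 3.5
The 2 values of 9.1 occupy positions 1–2 → each gets rank 1.
The 3 values of 3.5 occupy positions 6–8 → each gets rank 6.
Method 1 values → pooled ranks: 3.5→6, 9.1→1, 8→3
Rank sum = 6 + 1 + 3 = 10

10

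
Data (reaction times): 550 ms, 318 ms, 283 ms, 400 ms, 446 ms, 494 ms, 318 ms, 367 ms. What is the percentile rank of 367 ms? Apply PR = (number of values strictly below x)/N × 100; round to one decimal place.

37.5

N = 8.
Strictly below 367: 3. Equal to 367: 1.
PR = 3/8 × 100 = 37.5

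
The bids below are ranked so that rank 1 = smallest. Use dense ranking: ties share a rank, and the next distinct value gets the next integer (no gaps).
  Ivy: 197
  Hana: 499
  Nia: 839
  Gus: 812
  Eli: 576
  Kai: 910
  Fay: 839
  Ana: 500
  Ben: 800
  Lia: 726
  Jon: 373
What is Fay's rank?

Sorted (ascending): 197, 373, 499, 500, 576, 726, 800, 812, 839, 839, 910
The 2 values of 839 share dense rank 9.
Remaining distinct values take the next consecutive integers.
Fay has value 839 → rank 9.

9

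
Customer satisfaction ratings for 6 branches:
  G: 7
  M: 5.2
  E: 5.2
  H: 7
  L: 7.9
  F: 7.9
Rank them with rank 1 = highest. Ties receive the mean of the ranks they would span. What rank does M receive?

Sorted (descending): 7.9, 7.9, 7, 7, 5.2, 5.2
The 2 values of 7.9 occupy positions 1–2 → average rank (1+2)/2 = 1.5.
The 2 values of 7 occupy positions 3–4 → average rank (3+4)/2 = 3.5.
The 2 values of 5.2 occupy positions 5–6 → average rank (5+6)/2 = 5.5.
M has value 5.2 → rank 5.5.

5.5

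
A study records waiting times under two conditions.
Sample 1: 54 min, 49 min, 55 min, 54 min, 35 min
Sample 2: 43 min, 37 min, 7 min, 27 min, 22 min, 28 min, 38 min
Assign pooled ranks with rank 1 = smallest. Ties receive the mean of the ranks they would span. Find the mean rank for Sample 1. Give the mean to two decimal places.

Sorted (ascending): 7, 22, 27, 28, 35, 37, 38, 43, 49, 54, 54, 55
The 2 values of 54 occupy positions 10–11 → average rank (10+11)/2 = 10.5.
Sample 1 values → pooled ranks: 54→10.5, 49→9, 55→12, 54→10.5, 35→5
Mean rank = (10.5 + 9 + 12 + 10.5 + 5) / 5 = 9.40

9.40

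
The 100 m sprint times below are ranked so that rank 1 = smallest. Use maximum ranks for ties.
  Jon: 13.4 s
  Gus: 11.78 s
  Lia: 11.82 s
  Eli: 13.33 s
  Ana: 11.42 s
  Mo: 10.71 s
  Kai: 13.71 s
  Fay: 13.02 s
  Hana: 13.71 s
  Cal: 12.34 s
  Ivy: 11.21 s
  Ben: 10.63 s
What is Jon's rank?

Sorted (ascending): 10.63, 10.71, 11.21, 11.42, 11.78, 11.82, 12.34, 13.02, 13.33, 13.4, 13.71, 13.71
The 2 values of 13.71 occupy positions 11–12 → each gets rank 12.
Jon has value 13.4 s → rank 10.

10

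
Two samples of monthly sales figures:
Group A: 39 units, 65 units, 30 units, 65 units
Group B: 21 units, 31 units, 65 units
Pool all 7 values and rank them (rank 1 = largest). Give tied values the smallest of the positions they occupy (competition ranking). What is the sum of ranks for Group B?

13

Sorted (descending): 65, 65, 65, 39, 31, 30, 21
The 3 values of 65 occupy positions 1–3 → each gets rank 1.
Group B values → pooled ranks: 21→7, 31→5, 65→1
Rank sum = 7 + 5 + 1 = 13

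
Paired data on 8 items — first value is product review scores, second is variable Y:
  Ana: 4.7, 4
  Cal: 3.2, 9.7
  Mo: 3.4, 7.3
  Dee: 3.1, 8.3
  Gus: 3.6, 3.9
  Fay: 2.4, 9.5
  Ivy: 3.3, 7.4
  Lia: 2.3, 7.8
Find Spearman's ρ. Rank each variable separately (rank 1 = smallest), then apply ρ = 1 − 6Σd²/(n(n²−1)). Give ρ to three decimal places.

Ranks of variable 1: 8, 4, 6, 3, 7, 2, 5, 1
Ranks of variable 2: 2, 8, 3, 6, 1, 7, 4, 5
d = r₁ − r₂: 6, -4, 3, -3, 6, -5, 1, -4
d²: 36, 16, 9, 9, 36, 25, 1, 16; Σd² = 148
ρ = 1 − 6·148/(8·63) = 1 − 888/504 = -0.762

-0.762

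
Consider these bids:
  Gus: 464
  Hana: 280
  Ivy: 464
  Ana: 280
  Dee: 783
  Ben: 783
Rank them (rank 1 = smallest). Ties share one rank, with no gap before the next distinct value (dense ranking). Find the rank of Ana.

Sorted (ascending): 280, 280, 464, 464, 783, 783
The 2 values of 280 share dense rank 1.
The 2 values of 464 share dense rank 2.
The 2 values of 783 share dense rank 3.
Ana has value 280 → rank 1.

1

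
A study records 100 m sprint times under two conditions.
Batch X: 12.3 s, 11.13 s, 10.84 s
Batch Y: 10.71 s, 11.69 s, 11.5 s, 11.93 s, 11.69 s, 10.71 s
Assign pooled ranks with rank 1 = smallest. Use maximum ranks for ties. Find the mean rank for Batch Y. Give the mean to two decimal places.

5.17

Sorted (ascending): 10.71, 10.71, 10.84, 11.13, 11.5, 11.69, 11.69, 11.93, 12.3
The 2 values of 10.71 occupy positions 1–2 → each gets rank 2.
The 2 values of 11.69 occupy positions 6–7 → each gets rank 7.
Batch Y values → pooled ranks: 10.71→2, 11.69→7, 11.5→5, 11.93→8, 11.69→7, 10.71→2
Mean rank = (2 + 7 + 5 + 8 + 7 + 2) / 6 = 5.17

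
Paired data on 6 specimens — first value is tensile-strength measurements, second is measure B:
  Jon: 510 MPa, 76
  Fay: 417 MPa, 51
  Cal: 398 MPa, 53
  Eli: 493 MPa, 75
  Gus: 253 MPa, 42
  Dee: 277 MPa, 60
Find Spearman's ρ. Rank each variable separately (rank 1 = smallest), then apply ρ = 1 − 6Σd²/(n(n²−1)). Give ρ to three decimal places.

Ranks of variable 1: 6, 4, 3, 5, 1, 2
Ranks of variable 2: 6, 2, 3, 5, 1, 4
d = r₁ − r₂: 0, 2, 0, 0, 0, -2
d²: 0, 4, 0, 0, 0, 4; Σd² = 8
ρ = 1 − 6·8/(6·35) = 1 − 48/210 = 0.771

0.771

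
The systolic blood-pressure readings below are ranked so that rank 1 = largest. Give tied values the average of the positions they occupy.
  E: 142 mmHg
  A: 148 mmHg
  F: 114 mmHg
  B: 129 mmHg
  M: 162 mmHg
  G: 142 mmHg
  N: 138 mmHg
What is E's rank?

3.5

Sorted (descending): 162, 148, 142, 142, 138, 129, 114
The 2 values of 142 occupy positions 3–4 → average rank (3+4)/2 = 3.5.
E has value 142 mmHg → rank 3.5.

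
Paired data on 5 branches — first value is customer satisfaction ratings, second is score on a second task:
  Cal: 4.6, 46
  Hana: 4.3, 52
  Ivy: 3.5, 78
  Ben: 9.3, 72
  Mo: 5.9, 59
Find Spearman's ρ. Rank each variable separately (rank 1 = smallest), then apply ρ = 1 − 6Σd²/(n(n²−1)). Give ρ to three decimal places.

-0.100

Ranks of variable 1: 3, 2, 1, 5, 4
Ranks of variable 2: 1, 2, 5, 4, 3
d = r₁ − r₂: 2, 0, -4, 1, 1
d²: 4, 0, 16, 1, 1; Σd² = 22
ρ = 1 − 6·22/(5·24) = 1 − 132/120 = -0.100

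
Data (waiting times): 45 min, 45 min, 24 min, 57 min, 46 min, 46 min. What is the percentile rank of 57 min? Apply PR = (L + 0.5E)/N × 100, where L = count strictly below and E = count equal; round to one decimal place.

91.7

N = 6.
Strictly below 57: 5. Equal to 57: 1.
PR = (5 + 0.5·1)/6 × 100 = 91.7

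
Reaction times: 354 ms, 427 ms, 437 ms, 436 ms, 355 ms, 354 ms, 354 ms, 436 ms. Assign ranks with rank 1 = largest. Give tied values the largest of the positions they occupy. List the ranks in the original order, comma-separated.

Sorted (descending): 437, 436, 436, 427, 355, 354, 354, 354
The 2 values of 436 occupy positions 2–3 → each gets rank 3.
The 3 values of 354 occupy positions 6–8 → each gets rank 8.

8, 4, 1, 3, 5, 8, 8, 3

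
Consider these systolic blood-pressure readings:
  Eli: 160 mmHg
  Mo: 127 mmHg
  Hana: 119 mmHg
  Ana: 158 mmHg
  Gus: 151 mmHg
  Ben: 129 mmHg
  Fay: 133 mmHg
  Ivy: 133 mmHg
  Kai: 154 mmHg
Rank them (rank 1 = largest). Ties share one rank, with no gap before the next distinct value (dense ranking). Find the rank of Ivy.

Sorted (descending): 160, 158, 154, 151, 133, 133, 129, 127, 119
The 2 values of 133 share dense rank 5.
Remaining distinct values take the next consecutive integers.
Ivy has value 133 mmHg → rank 5.

5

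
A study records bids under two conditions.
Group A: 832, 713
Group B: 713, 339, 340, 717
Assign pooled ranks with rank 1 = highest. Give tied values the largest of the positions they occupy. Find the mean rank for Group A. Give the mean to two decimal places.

Sorted (descending): 832, 717, 713, 713, 340, 339
The 2 values of 713 occupy positions 3–4 → each gets rank 4.
Group A values → pooled ranks: 832→1, 713→4
Mean rank = (1 + 4) / 2 = 2.50

2.50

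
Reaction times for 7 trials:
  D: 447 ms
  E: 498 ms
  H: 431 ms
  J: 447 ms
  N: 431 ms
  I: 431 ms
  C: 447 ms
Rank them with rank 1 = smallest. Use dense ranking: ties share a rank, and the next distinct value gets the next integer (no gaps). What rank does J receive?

2

Sorted (ascending): 431, 431, 431, 447, 447, 447, 498
The 3 values of 431 share dense rank 1.
The 3 values of 447 share dense rank 2.
Remaining distinct values take the next consecutive integers.
J has value 447 ms → rank 2.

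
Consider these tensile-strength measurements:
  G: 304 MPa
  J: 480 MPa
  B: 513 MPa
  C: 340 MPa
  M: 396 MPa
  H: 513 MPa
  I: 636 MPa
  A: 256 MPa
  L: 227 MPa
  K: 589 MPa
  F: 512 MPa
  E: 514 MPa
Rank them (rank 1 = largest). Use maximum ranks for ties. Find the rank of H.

5

Sorted (descending): 636, 589, 514, 513, 513, 512, 480, 396, 340, 304, 256, 227
The 2 values of 513 occupy positions 4–5 → each gets rank 5.
H has value 513 MPa → rank 5.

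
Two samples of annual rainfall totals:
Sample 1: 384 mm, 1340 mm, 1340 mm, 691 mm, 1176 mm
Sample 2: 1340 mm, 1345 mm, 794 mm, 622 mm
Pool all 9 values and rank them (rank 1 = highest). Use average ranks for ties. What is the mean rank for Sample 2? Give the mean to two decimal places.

Sorted (descending): 1345, 1340, 1340, 1340, 1176, 794, 691, 622, 384
The 3 values of 1340 occupy positions 2–4 → average rank 3.
Sample 2 values → pooled ranks: 1340→3, 1345→1, 794→6, 622→8
Mean rank = (3 + 1 + 6 + 8) / 4 = 4.50

4.50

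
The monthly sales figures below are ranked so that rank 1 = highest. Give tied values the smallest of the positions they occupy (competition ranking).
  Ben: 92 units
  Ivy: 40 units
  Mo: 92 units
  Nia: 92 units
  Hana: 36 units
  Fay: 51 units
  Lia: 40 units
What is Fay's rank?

Sorted (descending): 92, 92, 92, 51, 40, 40, 36
The 3 values of 92 occupy positions 1–3 → each gets rank 1.
The 2 values of 40 occupy positions 5–6 → each gets rank 5.
Fay has value 51 units → rank 4.

4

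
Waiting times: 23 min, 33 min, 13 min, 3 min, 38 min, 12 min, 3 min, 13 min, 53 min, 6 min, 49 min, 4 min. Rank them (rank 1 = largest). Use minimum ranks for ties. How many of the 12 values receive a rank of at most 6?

7

Sorted (descending): 53, 49, 38, 33, 23, 13, 13, 12, 6, 4, 3, 3
The 2 values of 13 occupy positions 6–7 → each gets rank 6.
The 2 values of 3 occupy positions 11–12 → each gets rank 11.
Ranks ≤ 6: {1, 2, 3, 4, 5, 6, 6} → 7 values.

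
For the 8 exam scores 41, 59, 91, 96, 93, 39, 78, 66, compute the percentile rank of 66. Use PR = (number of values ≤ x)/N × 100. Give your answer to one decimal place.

N = 8.
Strictly below 66: 3. Equal to 66: 1.
PR = 4/8 × 100 = 50.0

50.0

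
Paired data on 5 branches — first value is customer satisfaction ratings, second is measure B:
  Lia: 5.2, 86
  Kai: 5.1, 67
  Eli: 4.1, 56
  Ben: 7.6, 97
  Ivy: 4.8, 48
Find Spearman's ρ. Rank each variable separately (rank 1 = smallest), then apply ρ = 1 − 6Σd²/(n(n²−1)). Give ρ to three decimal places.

0.900

Ranks of variable 1: 4, 3, 1, 5, 2
Ranks of variable 2: 4, 3, 2, 5, 1
d = r₁ − r₂: 0, 0, -1, 0, 1
d²: 0, 0, 1, 0, 1; Σd² = 2
ρ = 1 − 6·2/(5·24) = 1 − 12/120 = 0.900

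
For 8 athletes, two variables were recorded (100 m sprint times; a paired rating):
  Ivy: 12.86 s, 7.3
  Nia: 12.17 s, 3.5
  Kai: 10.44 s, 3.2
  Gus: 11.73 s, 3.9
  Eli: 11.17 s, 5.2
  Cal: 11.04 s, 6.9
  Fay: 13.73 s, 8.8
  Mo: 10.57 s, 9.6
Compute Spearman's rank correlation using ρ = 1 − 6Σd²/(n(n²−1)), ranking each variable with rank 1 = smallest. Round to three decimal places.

0.262

Ranks of variable 1: 7, 6, 1, 5, 4, 3, 8, 2
Ranks of variable 2: 6, 2, 1, 3, 4, 5, 7, 8
d = r₁ − r₂: 1, 4, 0, 2, 0, -2, 1, -6
d²: 1, 16, 0, 4, 0, 4, 1, 36; Σd² = 62
ρ = 1 − 6·62/(8·63) = 1 − 372/504 = 0.262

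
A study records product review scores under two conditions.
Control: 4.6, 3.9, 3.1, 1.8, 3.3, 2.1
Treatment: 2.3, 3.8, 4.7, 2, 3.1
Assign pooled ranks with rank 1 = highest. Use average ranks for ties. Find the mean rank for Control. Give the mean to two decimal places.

6.08

Sorted (descending): 4.7, 4.6, 3.9, 3.8, 3.3, 3.1, 3.1, 2.3, 2.1, 2, 1.8
The 2 values of 3.1 occupy positions 6–7 → average rank (6+7)/2 = 6.5.
Control values → pooled ranks: 4.6→2, 3.9→3, 3.1→6.5, 1.8→11, 3.3→5, 2.1→9
Mean rank = (2 + 3 + 6.5 + 11 + 5 + 9) / 6 = 6.08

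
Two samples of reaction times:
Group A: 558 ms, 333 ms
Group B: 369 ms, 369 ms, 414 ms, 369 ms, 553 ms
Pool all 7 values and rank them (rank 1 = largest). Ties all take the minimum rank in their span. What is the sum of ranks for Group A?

Sorted (descending): 558, 553, 414, 369, 369, 369, 333
The 3 values of 369 occupy positions 4–6 → each gets rank 4.
Group A values → pooled ranks: 558→1, 333→7
Rank sum = 1 + 7 = 8

8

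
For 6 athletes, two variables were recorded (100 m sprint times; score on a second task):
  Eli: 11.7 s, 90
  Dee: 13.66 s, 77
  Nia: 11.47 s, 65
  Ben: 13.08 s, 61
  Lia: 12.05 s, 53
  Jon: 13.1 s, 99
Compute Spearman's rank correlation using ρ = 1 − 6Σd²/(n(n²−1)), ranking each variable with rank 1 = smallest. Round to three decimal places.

Ranks of variable 1: 2, 6, 1, 4, 3, 5
Ranks of variable 2: 5, 4, 3, 2, 1, 6
d = r₁ − r₂: -3, 2, -2, 2, 2, -1
d²: 9, 4, 4, 4, 4, 1; Σd² = 26
ρ = 1 − 6·26/(6·35) = 1 − 156/210 = 0.257

0.257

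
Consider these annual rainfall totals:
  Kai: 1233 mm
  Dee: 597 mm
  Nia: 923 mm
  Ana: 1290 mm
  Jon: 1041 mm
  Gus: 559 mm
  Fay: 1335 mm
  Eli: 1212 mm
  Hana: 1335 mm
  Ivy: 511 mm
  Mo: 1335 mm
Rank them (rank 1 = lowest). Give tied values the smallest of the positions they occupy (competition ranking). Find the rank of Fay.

Sorted (ascending): 511, 559, 597, 923, 1041, 1212, 1233, 1290, 1335, 1335, 1335
The 3 values of 1335 occupy positions 9–11 → each gets rank 9.
Fay has value 1335 mm → rank 9.

9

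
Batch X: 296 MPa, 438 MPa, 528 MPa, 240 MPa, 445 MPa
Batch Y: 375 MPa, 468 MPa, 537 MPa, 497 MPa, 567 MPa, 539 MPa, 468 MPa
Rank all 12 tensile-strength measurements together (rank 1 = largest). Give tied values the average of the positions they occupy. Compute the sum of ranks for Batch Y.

Sorted (descending): 567, 539, 537, 528, 497, 468, 468, 445, 438, 375, 296, 240
The 2 values of 468 occupy positions 6–7 → average rank (6+7)/2 = 6.5.
Batch Y values → pooled ranks: 375→10, 468→6.5, 537→3, 497→5, 567→1, 539→2, 468→6.5
Rank sum = 10 + 6.5 + 3 + 5 + 1 + 2 + 6.5 = 34

34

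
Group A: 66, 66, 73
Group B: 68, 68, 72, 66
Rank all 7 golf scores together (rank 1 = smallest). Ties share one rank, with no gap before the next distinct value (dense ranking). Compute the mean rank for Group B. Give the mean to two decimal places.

Sorted (ascending): 66, 66, 66, 68, 68, 72, 73
The 3 values of 66 share dense rank 1.
The 2 values of 68 share dense rank 2.
Remaining distinct values take the next consecutive integers.
Group B values → pooled ranks: 68→2, 68→2, 72→3, 66→1
Mean rank = (2 + 2 + 3 + 1) / 4 = 2.00

2.00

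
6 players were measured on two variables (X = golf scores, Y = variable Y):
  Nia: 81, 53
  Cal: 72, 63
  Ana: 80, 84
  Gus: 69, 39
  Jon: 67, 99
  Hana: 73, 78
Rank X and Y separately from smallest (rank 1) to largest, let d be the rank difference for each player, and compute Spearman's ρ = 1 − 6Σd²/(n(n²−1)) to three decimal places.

-0.200

Ranks of variable 1: 6, 3, 5, 2, 1, 4
Ranks of variable 2: 2, 3, 5, 1, 6, 4
d = r₁ − r₂: 4, 0, 0, 1, -5, 0
d²: 16, 0, 0, 1, 25, 0; Σd² = 42
ρ = 1 − 6·42/(6·35) = 1 − 252/210 = -0.200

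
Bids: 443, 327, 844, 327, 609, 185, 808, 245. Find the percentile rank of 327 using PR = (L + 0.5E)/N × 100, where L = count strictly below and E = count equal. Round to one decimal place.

N = 8.
Strictly below 327: 2. Equal to 327: 2.
PR = (2 + 0.5·2)/8 × 100 = 37.5

37.5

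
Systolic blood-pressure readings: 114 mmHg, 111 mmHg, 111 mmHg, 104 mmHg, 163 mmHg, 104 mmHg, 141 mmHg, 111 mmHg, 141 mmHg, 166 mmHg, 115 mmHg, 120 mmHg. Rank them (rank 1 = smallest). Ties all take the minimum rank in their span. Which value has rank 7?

Sorted (ascending): 104, 104, 111, 111, 111, 114, 115, 120, 141, 141, 163, 166
The 2 values of 104 occupy positions 1–2 → each gets rank 1.
The 3 values of 111 occupy positions 3–5 → each gets rank 3.
The 2 values of 141 occupy positions 9–10 → each gets rank 9.
Rank 7 → value 115.

115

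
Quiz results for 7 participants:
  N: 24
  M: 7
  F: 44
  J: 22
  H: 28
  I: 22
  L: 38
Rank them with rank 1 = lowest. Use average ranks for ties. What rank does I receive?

2.5

Sorted (ascending): 7, 22, 22, 24, 28, 38, 44
The 2 values of 22 occupy positions 2–3 → average rank (2+3)/2 = 2.5.
I has value 22 → rank 2.5.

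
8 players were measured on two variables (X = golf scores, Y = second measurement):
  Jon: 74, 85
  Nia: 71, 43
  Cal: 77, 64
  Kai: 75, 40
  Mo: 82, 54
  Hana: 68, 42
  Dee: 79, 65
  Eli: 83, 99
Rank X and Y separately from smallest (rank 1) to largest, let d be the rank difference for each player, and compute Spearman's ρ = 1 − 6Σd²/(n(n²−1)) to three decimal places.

0.571

Ranks of variable 1: 3, 2, 5, 4, 7, 1, 6, 8
Ranks of variable 2: 7, 3, 5, 1, 4, 2, 6, 8
d = r₁ − r₂: -4, -1, 0, 3, 3, -1, 0, 0
d²: 16, 1, 0, 9, 9, 1, 0, 0; Σd² = 36
ρ = 1 − 6·36/(8·63) = 1 − 216/504 = 0.571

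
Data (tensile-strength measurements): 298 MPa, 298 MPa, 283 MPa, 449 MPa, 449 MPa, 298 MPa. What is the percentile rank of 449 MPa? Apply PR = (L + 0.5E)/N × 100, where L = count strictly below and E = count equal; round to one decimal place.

N = 6.
Strictly below 449: 4. Equal to 449: 2.
PR = (4 + 0.5·2)/6 × 100 = 83.3

83.3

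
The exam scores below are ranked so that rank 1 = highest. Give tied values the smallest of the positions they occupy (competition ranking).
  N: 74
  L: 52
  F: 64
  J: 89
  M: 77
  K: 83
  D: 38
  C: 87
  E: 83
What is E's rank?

3

Sorted (descending): 89, 87, 83, 83, 77, 74, 64, 52, 38
The 2 values of 83 occupy positions 3–4 → each gets rank 3.
E has value 83 → rank 3.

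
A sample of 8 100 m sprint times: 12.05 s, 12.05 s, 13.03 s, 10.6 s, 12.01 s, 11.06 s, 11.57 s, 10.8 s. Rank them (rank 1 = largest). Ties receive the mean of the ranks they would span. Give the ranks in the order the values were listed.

2.5, 2.5, 1, 8, 4, 6, 5, 7

Sorted (descending): 13.03, 12.05, 12.05, 12.01, 11.57, 11.06, 10.8, 10.6
The 2 values of 12.05 occupy positions 2–3 → average rank (2+3)/2 = 2.5.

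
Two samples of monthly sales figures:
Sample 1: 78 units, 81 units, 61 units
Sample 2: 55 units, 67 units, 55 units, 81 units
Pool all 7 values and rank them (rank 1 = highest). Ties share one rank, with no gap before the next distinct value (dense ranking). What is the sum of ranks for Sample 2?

Sorted (descending): 81, 81, 78, 67, 61, 55, 55
The 2 values of 81 share dense rank 1.
The 2 values of 55 share dense rank 5.
Remaining distinct values take the next consecutive integers.
Sample 2 values → pooled ranks: 55→5, 67→3, 55→5, 81→1
Rank sum = 5 + 3 + 5 + 1 = 14

14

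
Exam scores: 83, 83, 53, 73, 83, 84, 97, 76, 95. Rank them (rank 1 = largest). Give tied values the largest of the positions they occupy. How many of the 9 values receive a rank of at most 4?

Sorted (descending): 97, 95, 84, 83, 83, 83, 76, 73, 53
The 3 values of 83 occupy positions 4–6 → each gets rank 6.
Ranks ≤ 4: {1, 2, 3} → 3 values.

3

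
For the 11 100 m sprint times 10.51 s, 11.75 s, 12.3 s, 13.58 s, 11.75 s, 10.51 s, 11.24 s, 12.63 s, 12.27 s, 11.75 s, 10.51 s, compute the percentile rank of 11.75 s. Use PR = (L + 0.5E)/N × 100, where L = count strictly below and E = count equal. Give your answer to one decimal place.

N = 11.
Strictly below 11.75: 4. Equal to 11.75: 3.
PR = (4 + 0.5·3)/11 × 100 = 50.0

50.0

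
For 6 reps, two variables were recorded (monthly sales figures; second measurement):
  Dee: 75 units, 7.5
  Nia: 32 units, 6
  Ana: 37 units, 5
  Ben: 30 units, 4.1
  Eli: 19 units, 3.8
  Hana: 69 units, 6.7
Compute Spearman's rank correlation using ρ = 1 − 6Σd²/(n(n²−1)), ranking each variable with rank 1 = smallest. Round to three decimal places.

0.943

Ranks of variable 1: 6, 3, 4, 2, 1, 5
Ranks of variable 2: 6, 4, 3, 2, 1, 5
d = r₁ − r₂: 0, -1, 1, 0, 0, 0
d²: 0, 1, 1, 0, 0, 0; Σd² = 2
ρ = 1 − 6·2/(6·35) = 1 − 12/210 = 0.943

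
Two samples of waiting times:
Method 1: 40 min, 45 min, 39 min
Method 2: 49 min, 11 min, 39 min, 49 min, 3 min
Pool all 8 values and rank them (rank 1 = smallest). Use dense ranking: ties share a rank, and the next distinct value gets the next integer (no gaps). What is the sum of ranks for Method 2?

Sorted (ascending): 3, 11, 39, 39, 40, 45, 49, 49
The 2 values of 39 share dense rank 3.
The 2 values of 49 share dense rank 6.
Remaining distinct values take the next consecutive integers.
Method 2 values → pooled ranks: 49→6, 11→2, 39→3, 49→6, 3→1
Rank sum = 6 + 2 + 3 + 6 + 1 = 18

18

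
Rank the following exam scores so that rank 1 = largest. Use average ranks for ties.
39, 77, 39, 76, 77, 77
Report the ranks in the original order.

5.5, 2, 5.5, 4, 2, 2

Sorted (descending): 77, 77, 77, 76, 39, 39
The 3 values of 77 occupy positions 1–3 → average rank 2.
The 2 values of 39 occupy positions 5–6 → average rank (5+6)/2 = 5.5.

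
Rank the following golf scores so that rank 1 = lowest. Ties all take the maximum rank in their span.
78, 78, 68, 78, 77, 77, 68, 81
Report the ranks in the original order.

7, 7, 2, 7, 4, 4, 2, 8

Sorted (ascending): 68, 68, 77, 77, 78, 78, 78, 81
The 2 values of 68 occupy positions 1–2 → each gets rank 2.
The 2 values of 77 occupy positions 3–4 → each gets rank 4.
The 3 values of 78 occupy positions 5–7 → each gets rank 7.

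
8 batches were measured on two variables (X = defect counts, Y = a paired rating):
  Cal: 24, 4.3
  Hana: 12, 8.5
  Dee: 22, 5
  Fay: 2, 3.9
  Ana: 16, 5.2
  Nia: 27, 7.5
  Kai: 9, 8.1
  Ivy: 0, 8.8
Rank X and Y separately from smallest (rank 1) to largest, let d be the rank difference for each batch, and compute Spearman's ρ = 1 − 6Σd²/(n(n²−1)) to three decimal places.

Ranks of variable 1: 7, 4, 6, 2, 5, 8, 3, 1
Ranks of variable 2: 2, 7, 3, 1, 4, 5, 6, 8
d = r₁ − r₂: 5, -3, 3, 1, 1, 3, -3, -7
d²: 25, 9, 9, 1, 1, 9, 9, 49; Σd² = 112
ρ = 1 − 6·112/(8·63) = 1 − 672/504 = -0.333

-0.333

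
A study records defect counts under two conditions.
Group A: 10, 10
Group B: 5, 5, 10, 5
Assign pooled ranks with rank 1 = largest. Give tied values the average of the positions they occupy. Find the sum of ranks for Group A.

4

Sorted (descending): 10, 10, 10, 5, 5, 5
The 3 values of 10 occupy positions 1–3 → average rank 2.
The 3 values of 5 occupy positions 4–6 → average rank 5.
Group A values → pooled ranks: 10→2, 10→2
Rank sum = 2 + 2 = 4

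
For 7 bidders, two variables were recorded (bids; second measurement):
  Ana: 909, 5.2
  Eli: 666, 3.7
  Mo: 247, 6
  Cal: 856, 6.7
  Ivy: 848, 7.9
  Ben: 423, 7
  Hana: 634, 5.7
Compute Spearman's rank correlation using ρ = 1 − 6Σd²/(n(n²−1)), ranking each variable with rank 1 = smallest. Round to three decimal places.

Ranks of variable 1: 7, 4, 1, 6, 5, 2, 3
Ranks of variable 2: 2, 1, 4, 5, 7, 6, 3
d = r₁ − r₂: 5, 3, -3, 1, -2, -4, 0
d²: 25, 9, 9, 1, 4, 16, 0; Σd² = 64
ρ = 1 − 6·64/(7·48) = 1 − 384/336 = -0.143

-0.143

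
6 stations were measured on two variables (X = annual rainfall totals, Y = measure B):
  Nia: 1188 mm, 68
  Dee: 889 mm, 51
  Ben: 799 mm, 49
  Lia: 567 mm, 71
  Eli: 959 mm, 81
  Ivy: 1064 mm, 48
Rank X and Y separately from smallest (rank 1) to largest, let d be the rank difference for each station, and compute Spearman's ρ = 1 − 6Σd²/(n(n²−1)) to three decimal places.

Ranks of variable 1: 6, 3, 2, 1, 4, 5
Ranks of variable 2: 4, 3, 2, 5, 6, 1
d = r₁ − r₂: 2, 0, 0, -4, -2, 4
d²: 4, 0, 0, 16, 4, 16; Σd² = 40
ρ = 1 − 6·40/(6·35) = 1 − 240/210 = -0.143

-0.143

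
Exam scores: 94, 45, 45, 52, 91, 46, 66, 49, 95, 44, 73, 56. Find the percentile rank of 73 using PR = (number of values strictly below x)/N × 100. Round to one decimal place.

N = 12.
Strictly below 73: 8. Equal to 73: 1.
PR = 8/12 × 100 = 66.7

66.7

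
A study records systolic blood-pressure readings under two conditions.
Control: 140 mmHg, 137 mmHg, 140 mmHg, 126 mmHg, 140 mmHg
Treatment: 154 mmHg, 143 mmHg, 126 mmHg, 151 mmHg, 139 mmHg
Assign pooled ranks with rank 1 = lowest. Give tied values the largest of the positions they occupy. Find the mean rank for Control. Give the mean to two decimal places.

5.20

Sorted (ascending): 126, 126, 137, 139, 140, 140, 140, 143, 151, 154
The 2 values of 126 occupy positions 1–2 → each gets rank 2.
The 3 values of 140 occupy positions 5–7 → each gets rank 7.
Control values → pooled ranks: 140→7, 137→3, 140→7, 126→2, 140→7
Mean rank = (7 + 3 + 7 + 2 + 7) / 5 = 5.20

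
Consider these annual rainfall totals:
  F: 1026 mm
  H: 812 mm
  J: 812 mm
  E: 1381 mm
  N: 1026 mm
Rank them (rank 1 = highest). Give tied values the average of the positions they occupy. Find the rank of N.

Sorted (descending): 1381, 1026, 1026, 812, 812
The 2 values of 1026 occupy positions 2–3 → average rank (2+3)/2 = 2.5.
The 2 values of 812 occupy positions 4–5 → average rank (4+5)/2 = 4.5.
N has value 1026 mm → rank 2.5.

2.5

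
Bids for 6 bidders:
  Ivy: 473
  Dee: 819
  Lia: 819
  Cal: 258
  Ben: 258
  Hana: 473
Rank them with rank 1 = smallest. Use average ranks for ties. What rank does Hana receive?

3.5

Sorted (ascending): 258, 258, 473, 473, 819, 819
The 2 values of 258 occupy positions 1–2 → average rank (1+2)/2 = 1.5.
The 2 values of 473 occupy positions 3–4 → average rank (3+4)/2 = 3.5.
The 2 values of 819 occupy positions 5–6 → average rank (5+6)/2 = 5.5.
Hana has value 473 → rank 3.5.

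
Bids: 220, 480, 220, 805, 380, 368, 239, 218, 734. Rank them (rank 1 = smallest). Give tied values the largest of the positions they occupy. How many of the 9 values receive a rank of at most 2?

1

Sorted (ascending): 218, 220, 220, 239, 368, 380, 480, 734, 805
The 2 values of 220 occupy positions 2–3 → each gets rank 3.
Ranks ≤ 2: {1} → 1 value.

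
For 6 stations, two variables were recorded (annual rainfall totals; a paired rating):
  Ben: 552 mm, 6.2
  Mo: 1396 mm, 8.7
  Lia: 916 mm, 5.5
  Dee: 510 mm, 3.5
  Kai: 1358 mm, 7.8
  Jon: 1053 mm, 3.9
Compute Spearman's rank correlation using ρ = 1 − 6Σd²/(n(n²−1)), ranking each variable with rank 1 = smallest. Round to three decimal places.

Ranks of variable 1: 2, 6, 3, 1, 5, 4
Ranks of variable 2: 4, 6, 3, 1, 5, 2
d = r₁ − r₂: -2, 0, 0, 0, 0, 2
d²: 4, 0, 0, 0, 0, 4; Σd² = 8
ρ = 1 − 6·8/(6·35) = 1 − 48/210 = 0.771

0.771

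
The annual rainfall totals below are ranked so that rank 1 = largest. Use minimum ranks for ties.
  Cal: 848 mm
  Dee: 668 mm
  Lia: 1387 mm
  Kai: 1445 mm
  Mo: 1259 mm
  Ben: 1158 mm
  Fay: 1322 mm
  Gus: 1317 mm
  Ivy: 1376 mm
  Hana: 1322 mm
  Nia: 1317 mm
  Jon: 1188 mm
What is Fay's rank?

Sorted (descending): 1445, 1387, 1376, 1322, 1322, 1317, 1317, 1259, 1188, 1158, 848, 668
The 2 values of 1322 occupy positions 4–5 → each gets rank 4.
The 2 values of 1317 occupy positions 6–7 → each gets rank 6.
Fay has value 1322 mm → rank 4.

4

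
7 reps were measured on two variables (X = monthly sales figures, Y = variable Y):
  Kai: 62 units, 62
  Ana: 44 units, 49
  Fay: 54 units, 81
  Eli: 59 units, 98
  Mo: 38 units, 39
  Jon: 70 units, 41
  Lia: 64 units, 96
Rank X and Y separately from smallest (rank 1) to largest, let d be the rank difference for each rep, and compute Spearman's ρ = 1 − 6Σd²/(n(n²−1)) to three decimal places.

Ranks of variable 1: 5, 2, 3, 4, 1, 7, 6
Ranks of variable 2: 4, 3, 5, 7, 1, 2, 6
d = r₁ − r₂: 1, -1, -2, -3, 0, 5, 0
d²: 1, 1, 4, 9, 0, 25, 0; Σd² = 40
ρ = 1 − 6·40/(7·48) = 1 − 240/336 = 0.286

0.286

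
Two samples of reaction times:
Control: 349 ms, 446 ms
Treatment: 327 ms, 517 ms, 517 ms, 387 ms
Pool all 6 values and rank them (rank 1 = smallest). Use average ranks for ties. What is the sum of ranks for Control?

6

Sorted (ascending): 327, 349, 387, 446, 517, 517
The 2 values of 517 occupy positions 5–6 → average rank (5+6)/2 = 5.5.
Control values → pooled ranks: 349→2, 446→4
Rank sum = 2 + 4 = 6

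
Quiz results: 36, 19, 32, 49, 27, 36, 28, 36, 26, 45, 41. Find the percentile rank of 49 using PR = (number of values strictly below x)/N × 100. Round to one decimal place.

90.9

N = 11.
Strictly below 49: 10. Equal to 49: 1.
PR = 10/11 × 100 = 90.9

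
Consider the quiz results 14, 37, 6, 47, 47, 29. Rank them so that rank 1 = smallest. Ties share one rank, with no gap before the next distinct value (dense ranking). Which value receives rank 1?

6

Sorted (ascending): 6, 14, 29, 37, 47, 47
The 2 values of 47 share dense rank 5.
Remaining distinct values take the next consecutive integers.
Rank 1 → value 6.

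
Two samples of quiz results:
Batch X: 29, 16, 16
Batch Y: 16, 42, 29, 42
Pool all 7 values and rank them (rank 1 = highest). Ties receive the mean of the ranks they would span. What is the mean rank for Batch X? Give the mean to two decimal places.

5.17

Sorted (descending): 42, 42, 29, 29, 16, 16, 16
The 2 values of 42 occupy positions 1–2 → average rank (1+2)/2 = 1.5.
The 2 values of 29 occupy positions 3–4 → average rank (3+4)/2 = 3.5.
The 3 values of 16 occupy positions 5–7 → average rank 6.
Batch X values → pooled ranks: 29→3.5, 16→6, 16→6
Mean rank = (3.5 + 6 + 6) / 3 = 5.17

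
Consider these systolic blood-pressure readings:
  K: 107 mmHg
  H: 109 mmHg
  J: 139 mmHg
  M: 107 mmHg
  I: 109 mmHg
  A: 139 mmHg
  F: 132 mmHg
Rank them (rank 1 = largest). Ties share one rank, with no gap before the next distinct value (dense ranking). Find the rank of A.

1

Sorted (descending): 139, 139, 132, 109, 109, 107, 107
The 2 values of 139 share dense rank 1.
The 2 values of 109 share dense rank 3.
The 2 values of 107 share dense rank 4.
Remaining distinct values take the next consecutive integers.
A has value 139 mmHg → rank 1.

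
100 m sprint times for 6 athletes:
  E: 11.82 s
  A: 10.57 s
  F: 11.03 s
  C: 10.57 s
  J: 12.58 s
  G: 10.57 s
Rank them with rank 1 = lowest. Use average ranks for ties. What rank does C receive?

2

Sorted (ascending): 10.57, 10.57, 10.57, 11.03, 11.82, 12.58
The 3 values of 10.57 occupy positions 1–3 → average rank 2.
C has value 10.57 s → rank 2.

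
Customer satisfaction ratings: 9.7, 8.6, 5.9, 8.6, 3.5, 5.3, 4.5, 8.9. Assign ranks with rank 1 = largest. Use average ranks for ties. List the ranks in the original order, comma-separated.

1, 3.5, 5, 3.5, 8, 6, 7, 2

Sorted (descending): 9.7, 8.9, 8.6, 8.6, 5.9, 5.3, 4.5, 3.5
The 2 values of 8.6 occupy positions 3–4 → average rank (3+4)/2 = 3.5.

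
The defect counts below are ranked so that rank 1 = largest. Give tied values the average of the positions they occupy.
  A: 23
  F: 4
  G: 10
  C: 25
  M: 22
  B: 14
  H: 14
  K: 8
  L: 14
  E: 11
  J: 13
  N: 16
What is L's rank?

Sorted (descending): 25, 23, 22, 16, 14, 14, 14, 13, 11, 10, 8, 4
The 3 values of 14 occupy positions 5–7 → average rank 6.
L has value 14 → rank 6.

6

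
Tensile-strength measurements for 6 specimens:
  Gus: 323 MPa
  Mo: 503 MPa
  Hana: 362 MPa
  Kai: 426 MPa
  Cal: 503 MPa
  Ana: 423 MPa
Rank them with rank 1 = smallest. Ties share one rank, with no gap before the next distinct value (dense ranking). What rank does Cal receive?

Sorted (ascending): 323, 362, 423, 426, 503, 503
The 2 values of 503 share dense rank 5.
Remaining distinct values take the next consecutive integers.
Cal has value 503 MPa → rank 5.

5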